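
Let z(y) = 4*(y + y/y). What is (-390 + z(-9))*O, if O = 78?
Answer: -32916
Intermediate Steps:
z(y) = 4 + 4*y (z(y) = 4*(y + 1) = 4*(1 + y) = 4 + 4*y)
(-390 + z(-9))*O = (-390 + (4 + 4*(-9)))*78 = (-390 + (4 - 36))*78 = (-390 - 32)*78 = -422*78 = -32916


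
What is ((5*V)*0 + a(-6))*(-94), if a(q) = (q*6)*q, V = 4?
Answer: -20304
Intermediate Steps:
a(q) = 6*q**2 (a(q) = (6*q)*q = 6*q**2)
((5*V)*0 + a(-6))*(-94) = ((5*4)*0 + 6*(-6)**2)*(-94) = (20*0 + 6*36)*(-94) = (0 + 216)*(-94) = 216*(-94) = -20304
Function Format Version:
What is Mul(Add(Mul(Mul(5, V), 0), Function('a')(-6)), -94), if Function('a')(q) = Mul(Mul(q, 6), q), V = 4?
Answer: -20304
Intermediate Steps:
Function('a')(q) = Mul(6, Pow(q, 2)) (Function('a')(q) = Mul(Mul(6, q), q) = Mul(6, Pow(q, 2)))
Mul(Add(Mul(Mul(5, V), 0), Function('a')(-6)), -94) = Mul(Add(Mul(Mul(5, 4), 0), Mul(6, Pow(-6, 2))), -94) = Mul(Add(Mul(20, 0), Mul(6, 36)), -94) = Mul(Add(0, 216), -94) = Mul(216, -94) = -20304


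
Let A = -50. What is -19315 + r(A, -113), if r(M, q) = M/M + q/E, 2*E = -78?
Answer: -753133/39 ≈ -19311.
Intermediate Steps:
E = -39 (E = (1/2)*(-78) = -39)
r(M, q) = 1 - q/39 (r(M, q) = M/M + q/(-39) = 1 + q*(-1/39) = 1 - q/39)
-19315 + r(A, -113) = -19315 + (1 - 1/39*(-113)) = -19315 + (1 + 113/39) = -19315 + 152/39 = -753133/39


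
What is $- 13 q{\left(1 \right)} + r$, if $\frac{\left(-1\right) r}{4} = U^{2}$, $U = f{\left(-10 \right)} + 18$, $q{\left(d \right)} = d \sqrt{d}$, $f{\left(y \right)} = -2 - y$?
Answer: $-2717$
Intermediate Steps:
$q{\left(d \right)} = d^{\frac{3}{2}}$
$U = 26$ ($U = \left(-2 - -10\right) + 18 = \left(-2 + 10\right) + 18 = 8 + 18 = 26$)
$r = -2704$ ($r = - 4 \cdot 26^{2} = \left(-4\right) 676 = -2704$)
$- 13 q{\left(1 \right)} + r = - 13 \cdot 1^{\frac{3}{2}} - 2704 = \left(-13\right) 1 - 2704 = -13 - 2704 = -2717$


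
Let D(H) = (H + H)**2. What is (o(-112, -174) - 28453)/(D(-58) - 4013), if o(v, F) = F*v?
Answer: -8965/9443 ≈ -0.94938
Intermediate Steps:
D(H) = 4*H**2 (D(H) = (2*H)**2 = 4*H**2)
(o(-112, -174) - 28453)/(D(-58) - 4013) = (-174*(-112) - 28453)/(4*(-58)**2 - 4013) = (19488 - 28453)/(4*3364 - 4013) = -8965/(13456 - 4013) = -8965/9443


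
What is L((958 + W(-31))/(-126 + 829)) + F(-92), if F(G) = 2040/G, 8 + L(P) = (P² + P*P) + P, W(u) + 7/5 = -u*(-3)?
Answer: -7367761736/284170175 ≈ -25.927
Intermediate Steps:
W(u) = -7/5 + 3*u (W(u) = -7/5 - u*(-3) = -7/5 + 3*u)
L(P) = -8 + P + 2*P² (L(P) = -8 + ((P² + P*P) + P) = -8 + ((P² + P²) + P) = -8 + (2*P² + P) = -8 + (P + 2*P²) = -8 + P + 2*P²)
L((958 + W(-31))/(-126 + 829)) + F(-92) = (-8 + (958 + (-7/5 + 3*(-31)))/(-126 + 829) + 2*((958 + (-7/5 + 3*(-31)))/(-126 + 829))²) + 2040/(-92) = (-8 + (958 + (-7/5 - 93))/703 + 2*((958 + (-7/5 - 93))/703)²) + 2040*(-1/92) = (-8 + (958 - 472/5)*(1/703) + 2*((958 - 472/5)*(1/703))²) - 510/23 = (-8 + (4318/5)*(1/703) + 2*((4318/5)*(1/703))²) - 510/23 = (-8 + 4318/3515 + 2*(4318/3515)²) - 510/23 = (-8 + 4318/3515 + 2*(18645124/12355225)) - 510/23 = (-8 + 4318/3515 + 37290248/12355225) - 510/23 = -46373782/12355225 - 510/23 = -7367761736/284170175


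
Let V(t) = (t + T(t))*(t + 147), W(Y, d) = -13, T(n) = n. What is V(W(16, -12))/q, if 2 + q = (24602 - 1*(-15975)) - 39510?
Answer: -3484/1065 ≈ -3.2714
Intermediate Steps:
V(t) = 2*t*(147 + t) (V(t) = (t + t)*(t + 147) = (2*t)*(147 + t) = 2*t*(147 + t))
q = 1065 (q = -2 + ((24602 - 1*(-15975)) - 39510) = -2 + ((24602 + 15975) - 39510) = -2 + (40577 - 39510) = -2 + 1067 = 1065)
V(W(16, -12))/q = (2*(-13)*(147 - 13))/1065 = (2*(-13)*134)*(1/1065) = -3484*1/1065 = -3484/1065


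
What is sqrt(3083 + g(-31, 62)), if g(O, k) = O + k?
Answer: 3*sqrt(346) ≈ 55.803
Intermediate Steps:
sqrt(3083 + g(-31, 62)) = sqrt(3083 + (-31 + 62)) = sqrt(3083 + 31) = sqrt(3114) = 3*sqrt(346)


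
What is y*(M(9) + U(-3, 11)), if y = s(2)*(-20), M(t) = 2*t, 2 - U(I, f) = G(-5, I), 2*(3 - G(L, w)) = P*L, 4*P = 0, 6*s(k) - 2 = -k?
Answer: 0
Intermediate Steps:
s(k) = 1/3 - k/6 (s(k) = 1/3 + (-k)/6 = 1/3 - k/6)
P = 0 (P = (1/4)*0 = 0)
G(L, w) = 3 (G(L, w) = 3 - 0*L = 3 - 1/2*0 = 3 + 0 = 3)
U(I, f) = -1 (U(I, f) = 2 - 1*3 = 2 - 3 = -1)
y = 0 (y = (1/3 - 1/6*2)*(-20) = (1/3 - 1/3)*(-20) = 0*(-20) = 0)
y*(M(9) + U(-3, 11)) = 0*(2*9 - 1) = 0*(18 - 1) = 0*17 = 0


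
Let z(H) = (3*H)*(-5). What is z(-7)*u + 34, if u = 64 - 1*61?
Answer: 349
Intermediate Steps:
z(H) = -15*H
u = 3 (u = 64 - 61 = 3)
z(-7)*u + 34 = -15*(-7)*3 + 34 = 105*3 + 34 = 315 + 34 = 349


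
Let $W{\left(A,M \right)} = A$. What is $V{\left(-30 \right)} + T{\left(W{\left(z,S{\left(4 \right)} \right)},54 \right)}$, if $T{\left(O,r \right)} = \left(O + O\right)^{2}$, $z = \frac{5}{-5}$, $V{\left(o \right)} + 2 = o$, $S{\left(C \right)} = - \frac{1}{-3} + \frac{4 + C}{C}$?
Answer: $-28$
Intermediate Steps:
$S{\left(C \right)} = \frac{1}{3} + \frac{4 + C}{C}$ ($S{\left(C \right)} = \left(-1\right) \left(- \frac{1}{3}\right) + \frac{4 + C}{C} = \frac{1}{3} + \frac{4 + C}{C}$)
$V{\left(o \right)} = -2 + o$
$z = -1$ ($z = 5 \left(- \frac{1}{5}\right) = -1$)
$T{\left(O,r \right)} = 4 O^{2}$ ($T{\left(O,r \right)} = \left(2 O\right)^{2} = 4 O^{2}$)
$V{\left(-30 \right)} + T{\left(W{\left(z,S{\left(4 \right)} \right)},54 \right)} = \left(-2 - 30\right) + 4 \left(-1\right)^{2} = -32 + 4 \cdot 1 = -32 + 4 = -28$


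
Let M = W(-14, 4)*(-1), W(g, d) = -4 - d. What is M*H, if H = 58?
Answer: 464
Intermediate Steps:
M = 8 (M = (-4 - 1*4)*(-1) = (-4 - 4)*(-1) = -8*(-1) = 8)
M*H = 8*58 = 464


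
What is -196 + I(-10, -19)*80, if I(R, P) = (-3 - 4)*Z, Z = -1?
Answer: 364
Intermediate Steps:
I(R, P) = 7 (I(R, P) = (-3 - 4)*(-1) = -7*(-1) = 7)
-196 + I(-10, -19)*80 = -196 + 7*80 = -196 + 560 = 364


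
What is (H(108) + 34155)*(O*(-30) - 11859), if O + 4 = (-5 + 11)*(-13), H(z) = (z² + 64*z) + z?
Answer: -496633761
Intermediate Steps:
H(z) = z² + 65*z
O = -82 (O = -4 + (-5 + 11)*(-13) = -4 + 6*(-13) = -4 - 78 = -82)
(H(108) + 34155)*(O*(-30) - 11859) = (108*(65 + 108) + 34155)*(-82*(-30) - 11859) = (108*173 + 34155)*(2460 - 11859) = (18684 + 34155)*(-9399) = 52839*(-9399) = -496633761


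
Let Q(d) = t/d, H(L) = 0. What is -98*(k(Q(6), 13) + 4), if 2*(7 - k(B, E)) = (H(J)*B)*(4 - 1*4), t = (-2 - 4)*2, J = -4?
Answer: -1078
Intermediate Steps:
t = -12 (t = -6*2 = -12)
Q(d) = -12/d
k(B, E) = 7 (k(B, E) = 7 - 0*B*(4 - 1*4)/2 = 7 - 0*(4 - 4) = 7 - 0*0 = 7 - 1/2*0 = 7 + 0 = 7)
-98*(k(Q(6), 13) + 4) = -98*(7 + 4) = -98*11 = -1078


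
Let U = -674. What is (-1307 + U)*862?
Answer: -1707622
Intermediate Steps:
(-1307 + U)*862 = (-1307 - 674)*862 = -1981*862 = -1707622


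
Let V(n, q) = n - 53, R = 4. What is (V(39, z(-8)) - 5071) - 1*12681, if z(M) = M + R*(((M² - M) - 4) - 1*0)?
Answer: -17766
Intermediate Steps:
z(M) = -16 - 3*M + 4*M² (z(M) = M + 4*(((M² - M) - 4) - 1*0) = M + 4*((-4 + M² - M) + 0) = M + 4*(-4 + M² - M) = M + (-16 - 4*M + 4*M²) = -16 - 3*M + 4*M²)
V(n, q) = -53 + n
(V(39, z(-8)) - 5071) - 1*12681 = ((-53 + 39) - 5071) - 1*12681 = (-14 - 5071) - 12681 = -5085 - 12681 = -17766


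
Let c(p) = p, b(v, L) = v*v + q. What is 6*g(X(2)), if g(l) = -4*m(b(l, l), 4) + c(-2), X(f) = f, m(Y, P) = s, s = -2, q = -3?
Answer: 36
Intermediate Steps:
b(v, L) = -3 + v² (b(v, L) = v*v - 3 = v² - 3 = -3 + v²)
m(Y, P) = -2
g(l) = 6 (g(l) = -4*(-2) - 2 = 8 - 2 = 6)
6*g(X(2)) = 6*6 = 36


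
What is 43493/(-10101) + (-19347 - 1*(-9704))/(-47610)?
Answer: -657765929/160302870 ≈ -4.1033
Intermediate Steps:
43493/(-10101) + (-19347 - 1*(-9704))/(-47610) = 43493*(-1/10101) + (-19347 + 9704)*(-1/47610) = -43493/10101 - 9643*(-1/47610) = -43493/10101 + 9643/47610 = -657765929/160302870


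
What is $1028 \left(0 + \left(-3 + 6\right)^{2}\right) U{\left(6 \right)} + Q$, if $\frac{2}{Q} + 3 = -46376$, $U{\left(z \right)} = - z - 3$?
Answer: $- \frac{3861886574}{46379} \approx -83268.0$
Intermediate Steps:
$U{\left(z \right)} = -3 - z$
$Q = - \frac{2}{46379}$ ($Q = \frac{2}{-3 - 46376} = \frac{2}{-46379} = 2 \left(- \frac{1}{46379}\right) = - \frac{2}{46379} \approx -4.3123 \cdot 10^{-5}$)
$1028 \left(0 + \left(-3 + 6\right)^{2}\right) U{\left(6 \right)} + Q = 1028 \left(0 + \left(-3 + 6\right)^{2}\right) \left(-3 - 6\right) - \frac{2}{46379} = 1028 \left(0 + 3^{2}\right) \left(-3 - 6\right) - \frac{2}{46379} = 1028 \left(0 + 9\right) \left(-9\right) - \frac{2}{46379} = 1028 \cdot 9 \left(-9\right) - \frac{2}{46379} = 1028 \left(-81\right) - \frac{2}{46379} = -83268 - \frac{2}{46379} = - \frac{3861886574}{46379}$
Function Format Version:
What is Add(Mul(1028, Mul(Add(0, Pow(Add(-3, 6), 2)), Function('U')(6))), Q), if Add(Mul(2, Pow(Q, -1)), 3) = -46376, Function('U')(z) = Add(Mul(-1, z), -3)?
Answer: Rational(-3861886574, 46379) ≈ -83268.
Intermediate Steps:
Function('U')(z) = Add(-3, Mul(-1, z))
Q = Rational(-2, 46379) (Q = Mul(2, Pow(Add(-3, -46376), -1)) = Mul(2, Pow(-46379, -1)) = Mul(2, Rational(-1, 46379)) = Rational(-2, 46379) ≈ -4.3123e-5)
Add(Mul(1028, Mul(Add(0, Pow(Add(-3, 6), 2)), Function('U')(6))), Q) = Add(Mul(1028, Mul(Add(0, Pow(Add(-3, 6), 2)), Add(-3, Mul(-1, 6)))), Rational(-2, 46379)) = Add(Mul(1028, Mul(Add(0, Pow(3, 2)), Add(-3, -6))), Rational(-2, 46379)) = Add(Mul(1028, Mul(Add(0, 9), -9)), Rational(-2, 46379)) = Add(Mul(1028, Mul(9, -9)), Rational(-2, 46379)) = Add(Mul(1028, -81), Rational(-2, 46379)) = Add(-83268, Rational(-2, 46379)) = Rational(-3861886574, 46379)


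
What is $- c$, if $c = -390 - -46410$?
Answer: $-46020$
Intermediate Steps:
$c = 46020$ ($c = -390 + 46410 = 46020$)
$- c = \left(-1\right) 46020 = -46020$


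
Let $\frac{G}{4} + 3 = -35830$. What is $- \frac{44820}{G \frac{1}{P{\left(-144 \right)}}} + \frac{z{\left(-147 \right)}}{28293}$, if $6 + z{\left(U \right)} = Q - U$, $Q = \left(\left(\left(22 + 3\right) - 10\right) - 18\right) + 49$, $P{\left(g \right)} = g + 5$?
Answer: $- \frac{44059505264}{1013823069} \approx -43.459$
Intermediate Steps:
$G = -143332$ ($G = -12 + 4 \left(-35830\right) = -12 - 143320 = -143332$)
$P{\left(g \right)} = 5 + g$
$Q = 46$ ($Q = \left(\left(25 - 10\right) - 18\right) + 49 = \left(15 - 18\right) + 49 = -3 + 49 = 46$)
$z{\left(U \right)} = 40 - U$ ($z{\left(U \right)} = -6 - \left(-46 + U\right) = 40 - U$)
$- \frac{44820}{G \frac{1}{P{\left(-144 \right)}}} + \frac{z{\left(-147 \right)}}{28293} = - \frac{44820}{\left(-143332\right) \frac{1}{5 - 144}} + \frac{40 - -147}{28293} = - \frac{44820}{\left(-143332\right) \frac{1}{-139}} + \left(40 + 147\right) \frac{1}{28293} = - \frac{44820}{\left(-143332\right) \left(- \frac{1}{139}\right)} + 187 \cdot \frac{1}{28293} = - \frac{44820}{\frac{143332}{139}} + \frac{187}{28293} = \left(-44820\right) \frac{139}{143332} + \frac{187}{28293} = - \frac{1557495}{35833} + \frac{187}{28293} = - \frac{44059505264}{1013823069}$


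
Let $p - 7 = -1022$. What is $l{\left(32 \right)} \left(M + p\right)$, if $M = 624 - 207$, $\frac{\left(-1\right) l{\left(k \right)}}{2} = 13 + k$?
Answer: $53820$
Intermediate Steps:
$p = -1015$ ($p = 7 - 1022 = -1015$)
$l{\left(k \right)} = -26 - 2 k$ ($l{\left(k \right)} = - 2 \left(13 + k\right) = -26 - 2 k$)
$M = 417$ ($M = 624 - 207 = 417$)
$l{\left(32 \right)} \left(M + p\right) = \left(-26 - 64\right) \left(417 - 1015\right) = \left(-26 - 64\right) \left(-598\right) = \left(-90\right) \left(-598\right) = 53820$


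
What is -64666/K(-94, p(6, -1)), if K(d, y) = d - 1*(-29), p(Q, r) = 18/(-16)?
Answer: 64666/65 ≈ 994.86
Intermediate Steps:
p(Q, r) = -9/8 (p(Q, r) = 18*(-1/16) = -9/8)
K(d, y) = 29 + d (K(d, y) = d + 29 = 29 + d)
-64666/K(-94, p(6, -1)) = -64666/(29 - 94) = -64666/(-65) = -64666*(-1/65) = 64666/65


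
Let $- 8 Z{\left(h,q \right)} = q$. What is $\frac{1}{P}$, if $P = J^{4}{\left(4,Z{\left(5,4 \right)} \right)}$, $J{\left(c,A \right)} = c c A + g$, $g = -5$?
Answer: $\frac{1}{28561} \approx 3.5013 \cdot 10^{-5}$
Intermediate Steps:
$Z{\left(h,q \right)} = - \frac{q}{8}$
$J{\left(c,A \right)} = -5 + A c^{2}$ ($J{\left(c,A \right)} = c c A - 5 = c^{2} A - 5 = A c^{2} - 5 = -5 + A c^{2}$)
$P = 28561$ ($P = \left(-5 + \left(- \frac{1}{8}\right) 4 \cdot 4^{2}\right)^{4} = \left(-5 - 8\right)^{4} = \left(-13\right)^{4} = 28561$)
$\frac{1}{P} = \frac{1}{28561}$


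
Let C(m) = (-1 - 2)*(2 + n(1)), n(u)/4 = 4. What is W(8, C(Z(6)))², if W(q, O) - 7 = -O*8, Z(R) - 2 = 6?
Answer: 192721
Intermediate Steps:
n(u) = 16 (n(u) = 4*4 = 16)
Z(R) = 8 (Z(R) = 2 + 6 = 8)
C(m) = -54 (C(m) = (-1 - 2)*(2 + 16) = -3*18 = -54)
W(q, O) = 7 - 8*O (W(q, O) = 7 - O*8 = 7 - 8*O)
W(8, C(Z(6)))² = (7 - 8*(-54))² = (7 + 432)² = 439² = 192721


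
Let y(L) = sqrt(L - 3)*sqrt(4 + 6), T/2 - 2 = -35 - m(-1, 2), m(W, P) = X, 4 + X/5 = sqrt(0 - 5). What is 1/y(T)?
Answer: sqrt(10)/(10*sqrt(-29 - 10*I*sqrt(5))) ≈ 0.016855 + 0.049464*I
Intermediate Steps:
X = -20 + 5*I*sqrt(5) (X = -20 + 5*sqrt(0 - 5) = -20 + 5*sqrt(-5) = -20 + 5*(I*sqrt(5)) = -20 + 5*I*sqrt(5) ≈ -20.0 + 11.18*I)
m(W, P) = -20 + 5*I*sqrt(5)
T = -26 - 10*I*sqrt(5) (T = 4 + 2*(-35 - (-20 + 5*I*sqrt(5))) = 4 + 2*(-35 + (20 - 5*I*sqrt(5))) = 4 + 2*(-15 - 5*I*sqrt(5)) = 4 + (-30 - 10*I*sqrt(5)) = -26 - 10*I*sqrt(5) ≈ -26.0 - 22.361*I)
y(L) = sqrt(10)*sqrt(-3 + L) (y(L) = sqrt(-3 + L)*sqrt(10) = sqrt(10)*sqrt(-3 + L))
1/y(T) = 1/(sqrt(-30 + 10*(-26 - 10*I*sqrt(5)))) = 1/(sqrt(-30 + (-260 - 100*I*sqrt(5)))) = 1/(sqrt(-290 - 100*I*sqrt(5))) = 1/sqrt(-290 - 100*I*sqrt(5))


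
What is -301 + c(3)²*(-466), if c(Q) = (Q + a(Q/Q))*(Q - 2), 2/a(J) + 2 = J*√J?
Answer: -767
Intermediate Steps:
a(J) = 2/(-2 + J^(3/2)) (a(J) = 2/(-2 + J*√J) = 2/(-2 + J^(3/2)))
c(Q) = (-2 + Q)² (c(Q) = (Q + 2/(-2 + (Q/Q)^(3/2)))*(Q - 2) = (Q + 2/(-2 + 1^(3/2)))*(-2 + Q) = (Q + 2/(-2 + 1))*(-2 + Q) = (Q + 2/(-1))*(-2 + Q) = (Q + 2*(-1))*(-2 + Q) = (Q - 2)*(-2 + Q) = (-2 + Q)*(-2 + Q) = (-2 + Q)²)
-301 + c(3)²*(-466) = -301 + (4 + 3² - 4*3)²*(-466) = -301 + (4 + 9 - 12)²*(-466) = -301 + 1²*(-466) = -301 + 1*(-466) = -301 - 466 = -767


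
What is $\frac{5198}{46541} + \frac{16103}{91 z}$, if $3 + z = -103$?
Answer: $- \frac{699309815}{448934486} \approx -1.5577$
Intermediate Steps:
$z = -106$ ($z = -3 - 103 = -106$)
$\frac{5198}{46541} + \frac{16103}{91 z} = \frac{5198}{46541} + \frac{16103}{91 \left(-106\right)} = 5198 \cdot \frac{1}{46541} + \frac{16103}{-9646} = \frac{5198}{46541} + 16103 \left(- \frac{1}{9646}\right) = \frac{5198}{46541} - \frac{16103}{9646} = - \frac{699309815}{448934486}$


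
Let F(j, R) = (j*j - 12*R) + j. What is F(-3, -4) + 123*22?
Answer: 2760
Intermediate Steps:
F(j, R) = j + j² - 12*R (F(j, R) = (j² - 12*R) + j = j + j² - 12*R)
F(-3, -4) + 123*22 = (-3 + (-3)² - 12*(-4)) + 123*22 = (-3 + 9 + 48) + 2706 = 54 + 2706 = 2760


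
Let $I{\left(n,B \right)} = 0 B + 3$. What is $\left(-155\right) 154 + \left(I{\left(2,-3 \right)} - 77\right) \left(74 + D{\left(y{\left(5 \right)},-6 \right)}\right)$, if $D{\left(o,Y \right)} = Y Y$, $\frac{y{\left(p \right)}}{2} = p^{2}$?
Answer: $-32010$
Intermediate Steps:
$I{\left(n,B \right)} = 3$ ($I{\left(n,B \right)} = 0 + 3 = 3$)
$y{\left(p \right)} = 2 p^{2}$
$D{\left(o,Y \right)} = Y^{2}$
$\left(-155\right) 154 + \left(I{\left(2,-3 \right)} - 77\right) \left(74 + D{\left(y{\left(5 \right)},-6 \right)}\right) = \left(-155\right) 154 + \left(3 - 77\right) \left(74 + \left(-6\right)^{2}\right) = -23870 - 74 \left(74 + 36\right) = -23870 - 8140 = -32010$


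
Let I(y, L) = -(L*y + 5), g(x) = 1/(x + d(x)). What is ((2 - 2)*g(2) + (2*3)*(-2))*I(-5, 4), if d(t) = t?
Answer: -180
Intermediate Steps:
g(x) = 1/(2*x) (g(x) = 1/(x + x) = 1/(2*x))
I(y, L) = -5 - L*y (I(y, L) = -(5 + L*y) = -5 - L*y)
((2 - 2)*g(2) + (2*3)*(-2))*I(-5, 4) = ((2 - 2)*((1/2)/2) + (2*3)*(-2))*(-5 - 1*4*(-5)) = (0*((1/2)*(1/2)) + 6*(-2))*(-5 + 20) = (0*(1/4) - 12)*15 = (0 - 12)*15 = -12*15 = -180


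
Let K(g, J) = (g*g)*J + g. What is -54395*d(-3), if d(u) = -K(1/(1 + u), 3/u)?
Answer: -163185/4 ≈ -40796.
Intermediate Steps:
K(g, J) = g + J*g**2 (K(g, J) = g**2*J + g = J*g**2 + g = g + J*g**2)
d(u) = -(1 + 3/(u*(1 + u)))/(1 + u) (d(u) = -(1 + (3/u)/(1 + u))/(1 + u) = -(1 + 3/(u*(1 + u)))/(1 + u))
-54395*d(-3) = -54395*(-3 - 1*(-3)*(1 - 3))/((-3)*(1 - 3)**2) = -(-54395)*(-3 - 1*(-3)*(-2))/(3*(-2)**2) = -(-54395)*(-3 - 6)/(3*4) = -(-54395)*(-9)/(3*4) = -54395*3/4 = -163185/4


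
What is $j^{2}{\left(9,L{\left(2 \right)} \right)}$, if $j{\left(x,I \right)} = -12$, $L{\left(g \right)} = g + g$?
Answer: $144$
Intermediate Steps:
$L{\left(g \right)} = 2 g$
$j^{2}{\left(9,L{\left(2 \right)} \right)} = \left(-12\right)^{2} = 144$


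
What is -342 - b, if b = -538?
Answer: 196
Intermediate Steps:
-342 - b = -342 - 1*(-538) = -342 + 538 = 196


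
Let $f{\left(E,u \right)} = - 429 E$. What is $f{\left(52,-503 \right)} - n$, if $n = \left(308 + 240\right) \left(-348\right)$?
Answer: $168396$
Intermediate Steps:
$n = -190704$ ($n = 548 \left(-348\right) = -190704$)
$f{\left(52,-503 \right)} - n = \left(-429\right) 52 - -190704 = -22308 + 190704 = 168396$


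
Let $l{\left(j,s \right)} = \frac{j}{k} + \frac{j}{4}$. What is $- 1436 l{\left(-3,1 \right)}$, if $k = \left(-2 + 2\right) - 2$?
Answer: $-1077$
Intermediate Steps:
$k = -2$ ($k = 0 - 2 = -2$)
$l{\left(j,s \right)} = - \frac{j}{4}$ ($l{\left(j,s \right)} = \frac{j}{-2} + \frac{j}{4} = j \left(- \frac{1}{2}\right) + j \frac{1}{4} = - \frac{j}{2} + \frac{j}{4} = - \frac{j}{4}$)
$- 1436 l{\left(-3,1 \right)} = - 1436 \left(\left(- \frac{1}{4}\right) \left(-3\right)\right) = \left(-1436\right) \frac{3}{4} = -1077$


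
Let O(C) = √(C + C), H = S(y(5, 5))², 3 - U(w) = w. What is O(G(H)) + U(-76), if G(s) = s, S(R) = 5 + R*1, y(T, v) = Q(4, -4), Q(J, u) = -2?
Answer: 79 + 3*√2 ≈ 83.243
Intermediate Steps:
U(w) = 3 - w
y(T, v) = -2
S(R) = 5 + R
H = 9 (H = (5 - 2)² = 3² = 9)
O(C) = √2*√C (O(C) = √(2*C) = √2*√C)
O(G(H)) + U(-76) = √2*√9 + (3 - 1*(-76)) = √2*3 + (3 + 76) = 3*√2 + 79 = 79 + 3*√2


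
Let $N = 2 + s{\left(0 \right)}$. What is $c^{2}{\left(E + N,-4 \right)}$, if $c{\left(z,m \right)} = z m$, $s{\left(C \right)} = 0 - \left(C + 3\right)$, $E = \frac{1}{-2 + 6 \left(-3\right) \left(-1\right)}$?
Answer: $\frac{225}{16} \approx 14.063$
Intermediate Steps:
$E = \frac{1}{16}$ ($E = \frac{1}{-2 - -18} = \frac{1}{-2 + 18} = \frac{1}{16} \approx 0.0625$)
$s{\left(C \right)} = -3 - C$ ($s{\left(C \right)} = 0 - \left(3 + C\right) = -3 - C$)
$N = -1$ ($N = 2 - 3 = -1$)
$c{\left(z,m \right)} = m z$
$c^{2}{\left(E + N,-4 \right)} = \left(- 4 \left(\frac{1}{16} - 1\right)\right)^{2} = \left(\left(-4\right) \left(- \frac{15}{16}\right)\right)^{2} = \left(\frac{15}{4}\right)^{2} = \frac{225}{16}$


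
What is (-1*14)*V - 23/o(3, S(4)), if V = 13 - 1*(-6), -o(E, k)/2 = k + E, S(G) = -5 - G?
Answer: -3215/12 ≈ -267.92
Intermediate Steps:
o(E, k) = -2*E - 2*k (o(E, k) = -2*(k + E) = -2*(E + k) = -2*E - 2*k)
V = 19 (V = 13 + 6 = 19)
(-1*14)*V - 23/o(3, S(4)) = -1*14*19 - 23/(-2*3 - 2*(-5 - 1*4)) = -14*19 - 23/(-6 - 2*(-5 - 4)) = -266 - 23/(-6 - 2*(-9)) = -266 - 23/(-6 + 18) = -266 - 23/12 = -3215/12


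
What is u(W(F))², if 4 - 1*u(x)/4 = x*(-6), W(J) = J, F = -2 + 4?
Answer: 4096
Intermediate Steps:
F = 2
u(x) = 16 + 24*x (u(x) = 16 - 4*x*(-6) = 16 - (-24)*x = 16 + 24*x)
u(W(F))² = (16 + 24*2)² = (16 + 48)² = 64² = 4096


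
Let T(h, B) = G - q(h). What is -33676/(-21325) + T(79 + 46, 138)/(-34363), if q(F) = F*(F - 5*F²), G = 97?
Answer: -29537658591/104684425 ≈ -282.16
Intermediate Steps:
T(h, B) = 97 - h²*(1 - 5*h)
-33676/(-21325) + T(79 + 46, 138)/(-34363) = -33676/(-21325) + (97 + (79 + 46)²*(-1 + 5*(79 + 46)))/(-34363) = -33676*(-1/21325) + (97 + 125²*(-1 + 5*125))*(-1/34363) = 33676/21325 + (97 + 15625*(-1 + 625))*(-1/34363) = 33676/21325 + (97 + 15625*624)*(-1/34363) = 33676/21325 + (97 + 9750000)*(-1/34363) = 33676/21325 + 9750097*(-1/34363) = 33676/21325 - 1392871/4909 = -29537658591/104684425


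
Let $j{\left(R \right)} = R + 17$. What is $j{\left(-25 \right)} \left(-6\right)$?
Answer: $48$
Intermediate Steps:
$j{\left(R \right)} = 17 + R$
$j{\left(-25 \right)} \left(-6\right) = \left(17 - 25\right) \left(-6\right) = \left(-8\right) \left(-6\right) = 48$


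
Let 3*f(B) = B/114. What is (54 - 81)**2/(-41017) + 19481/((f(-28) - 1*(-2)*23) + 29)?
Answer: 5940373176/22846469 ≈ 260.01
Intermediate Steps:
f(B) = B/342 (f(B) = (B/114)/3 = B/342)
(54 - 81)**2/(-41017) + 19481/((f(-28) - 1*(-2)*23) + 29) = (54 - 81)**2/(-41017) + 19481/(((1/342)*(-28) - 1*(-2)*23) + 29) = (-27)**2*(-1/41017) + 19481/((-14/171 + 2*23) + 29) = 729*(-1/41017) + 19481/((-14/171 + 46) + 29) = -729/41017 + 19481/(7852/171 + 29) = -729/41017 + 19481/(12811/171) = -729/41017 + 19481*(171/12811) = -729/41017 + 144837/557 = 5940373176/22846469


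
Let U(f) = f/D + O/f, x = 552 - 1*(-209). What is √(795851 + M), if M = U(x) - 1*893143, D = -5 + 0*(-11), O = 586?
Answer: I*√1410788415055/3805 ≈ 312.16*I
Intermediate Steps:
D = -5 (D = -5 + 0 = -5)
x = 761 (x = 552 + 209 = 761)
U(f) = 586/f - f/5 (U(f) = f/(-5) + 586/f = f*(-⅕) + 586/f = -f/5 + 586/f = 586/f - f/5)
M = -3398985306/3805 (M = (586/761 - ⅕*761) - 1*893143 = (586*(1/761) - 761/5) - 893143 = (586/761 - 761/5) - 893143 = -576191/3805 - 893143 = -3398985306/3805 ≈ -8.9329e+5)
√(795851 + M) = √(795851 - 3398985306/3805) = √(-370772251/3805) = I*√1410788415055/3805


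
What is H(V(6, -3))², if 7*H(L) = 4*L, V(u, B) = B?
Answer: 144/49 ≈ 2.9388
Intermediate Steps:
H(L) = 4*L/7 (H(L) = (4*L)/7 = 4*L/7)
H(V(6, -3))² = ((4/7)*(-3))² = (-12/7)² = 144/49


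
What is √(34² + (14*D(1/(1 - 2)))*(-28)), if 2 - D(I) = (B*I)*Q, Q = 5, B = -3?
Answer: 2*√1563 ≈ 79.070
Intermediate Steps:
D(I) = 2 + 15*I (D(I) = 2 - (-3*I)*5 = 2 - (-15)*I = 2 + 15*I)
√(34² + (14*D(1/(1 - 2)))*(-28)) = √(34² + (14*(2 + 15/(1 - 2)))*(-28)) = √(1156 + (14*(2 + 15/(-1)))*(-28)) = √(1156 + (14*(2 + 15*(-1)))*(-28)) = √(1156 + (14*(2 - 15))*(-28)) = √(1156 + (14*(-13))*(-28)) = √(1156 - 182*(-28)) = √(1156 + 5096) = √6252 = 2*√1563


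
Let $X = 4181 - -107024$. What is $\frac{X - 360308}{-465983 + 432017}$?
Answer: $\frac{249103}{33966} \approx 7.3339$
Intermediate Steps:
$X = 111205$ ($X = 4181 + 107024 = 111205$)
$\frac{X - 360308}{-465983 + 432017} = \frac{111205 - 360308}{-465983 + 432017} = - \frac{249103}{-33966} = \left(-249103\right) \left(- \frac{1}{33966}\right) = \frac{249103}{33966}$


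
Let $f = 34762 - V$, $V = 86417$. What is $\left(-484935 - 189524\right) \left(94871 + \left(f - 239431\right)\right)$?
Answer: $132338972685$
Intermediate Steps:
$f = -51655$ ($f = 34762 - 86417 = -51655$)
$\left(-484935 - 189524\right) \left(94871 + \left(f - 239431\right)\right) = \left(-484935 - 189524\right) \left(94871 - 291086\right) = - 674459 \left(94871 - 291086\right) = \left(-674459\right) \left(-196215\right) = 132338972685$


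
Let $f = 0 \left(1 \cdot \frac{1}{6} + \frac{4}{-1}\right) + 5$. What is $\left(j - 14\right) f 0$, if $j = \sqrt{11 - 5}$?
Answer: $0$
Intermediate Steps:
$j = \sqrt{6}$ ($j = \sqrt{11 - 5} = \sqrt{6} \approx 2.4495$)
$f = 5$ ($f = 0 \left(1 \cdot \frac{1}{6} + 4 \left(-1\right)\right) + 5 = 0 \left(\frac{1}{6} - 4\right) + 5 = 0 \left(- \frac{23}{6}\right) + 5 = 0 + 5 = 5$)
$\left(j - 14\right) f 0 = \left(\sqrt{6} - 14\right) 5 \cdot 0 = \left(-14 + \sqrt{6}\right) 5 \cdot 0 = \left(-70 + 5 \sqrt{6}\right) 0 = 0$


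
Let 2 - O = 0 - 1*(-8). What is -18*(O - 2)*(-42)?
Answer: -6048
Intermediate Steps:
O = -6 (O = 2 - (0 - 1*(-8)) = 2 - (0 + 8) = 2 - 1*8 = 2 - 8 = -6)
-18*(O - 2)*(-42) = -18*(-6 - 2)*(-42) = -18*(-8)*(-42) = 144*(-42) = -6048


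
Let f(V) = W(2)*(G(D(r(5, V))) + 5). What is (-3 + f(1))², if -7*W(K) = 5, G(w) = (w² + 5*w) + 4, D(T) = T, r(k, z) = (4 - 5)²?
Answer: 9216/49 ≈ 188.08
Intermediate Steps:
r(k, z) = 1 (r(k, z) = (-1)² = 1)
G(w) = 4 + w² + 5*w
W(K) = -5/7 (W(K) = -⅐*5 = -5/7)
f(V) = -75/7 (f(V) = -5*((4 + 1² + 5*1) + 5)/7 = -5*((4 + 1 + 5) + 5)/7 = -5*(10 + 5)/7 = -5/7*15 = -75/7)
(-3 + f(1))² = (-3 - 75/7)² = (-96/7)² = 9216/49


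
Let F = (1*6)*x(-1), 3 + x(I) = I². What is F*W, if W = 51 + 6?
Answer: -684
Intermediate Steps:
x(I) = -3 + I²
W = 57
F = -12 (F = (1*6)*(-3 + (-1)²) = 6*(-3 + 1) = 6*(-2) = -12)
F*W = -12*57 = -684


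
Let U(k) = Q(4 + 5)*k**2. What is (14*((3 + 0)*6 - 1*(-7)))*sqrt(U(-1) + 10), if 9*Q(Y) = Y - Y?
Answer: 350*sqrt(10) ≈ 1106.8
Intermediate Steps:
Q(Y) = 0 (Q(Y) = (Y - Y)/9 = (1/9)*0 = 0)
U(k) = 0 (U(k) = 0*k**2 = 0)
(14*((3 + 0)*6 - 1*(-7)))*sqrt(U(-1) + 10) = (14*((3 + 0)*6 - 1*(-7)))*sqrt(0 + 10) = (14*(3*6 + 7))*sqrt(10) = (14*(18 + 7))*sqrt(10) = (14*25)*sqrt(10) = 350*sqrt(10)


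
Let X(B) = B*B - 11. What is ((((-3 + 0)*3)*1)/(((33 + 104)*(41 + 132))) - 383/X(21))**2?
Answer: 82470972310609/103865245444900 ≈ 0.79402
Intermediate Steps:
X(B) = -11 + B**2 (X(B) = B**2 - 11 = -11 + B**2)
((((-3 + 0)*3)*1)/(((33 + 104)*(41 + 132))) - 383/X(21))**2 = ((((-3 + 0)*3)*1)/(((33 + 104)*(41 + 132))) - 383/(-11 + 21**2))**2 = ((-3*3*1)/((137*173)) - 383/(-11 + 441))**2 = (-9*1/23701 - 383/430)**2 = (-9*1/23701 - 383*1/430)**2 = (-9/23701 - 383/430)**2 = (-9081353/10191430)**2 = 82470972310609/103865245444900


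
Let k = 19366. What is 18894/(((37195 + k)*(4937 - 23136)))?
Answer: -18894/1029353639 ≈ -1.8355e-5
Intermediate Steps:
18894/(((37195 + k)*(4937 - 23136))) = 18894/(((37195 + 19366)*(4937 - 23136))) = 18894/((56561*(-18199))) = 18894/(-1029353639) = 18894*(-1/1029353639) = -18894/1029353639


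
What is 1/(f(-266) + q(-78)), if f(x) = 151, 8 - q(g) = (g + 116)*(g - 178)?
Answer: 1/9887 ≈ 0.00010114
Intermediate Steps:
q(g) = 8 - (-178 + g)*(116 + g) (q(g) = 8 - (g + 116)*(g - 178) = 8 - (116 + g)*(-178 + g) = 8 - (-178 + g)*(116 + g))
1/(f(-266) + q(-78)) = 1/(151 + (20656 - 1*(-78)**2 + 62*(-78))) = 1/(151 + (20656 - 1*6084 - 4836)) = 1/(151 + (20656 - 6084 - 4836)) = 1/(151 + 9736) = 1/9887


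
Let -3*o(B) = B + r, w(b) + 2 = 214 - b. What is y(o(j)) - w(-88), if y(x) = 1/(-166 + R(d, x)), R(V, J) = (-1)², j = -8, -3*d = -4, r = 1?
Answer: -49501/165 ≈ -300.01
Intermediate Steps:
d = 4/3 (d = -⅓*(-4) = 4/3 ≈ 1.3333)
R(V, J) = 1
w(b) = 212 - b (w(b) = -2 + (214 - b) = 212 - b)
o(B) = -⅓ - B/3 (o(B) = -(B + 1)/3 = -(1 + B)/3 = -⅓ - B/3)
y(x) = -1/165 (y(x) = 1/(-166 + 1) = 1/(-165) = -1/165)
y(o(j)) - w(-88) = -1/165 - (212 - 1*(-88)) = -1/165 - (212 + 88) = -1/165 - 1*300 = -1/165 - 300 = -49501/165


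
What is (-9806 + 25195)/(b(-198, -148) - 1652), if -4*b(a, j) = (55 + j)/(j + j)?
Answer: -18220576/1956061 ≈ -9.3149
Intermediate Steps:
b(a, j) = -(55 + j)/(8*j) (b(a, j) = -(55 + j)/(4*(j + j)) = -(55 + j)/(4*(2*j)) = -(55 + j)*1/(2*j)/4 = -(55 + j)/(8*j))
(-9806 + 25195)/(b(-198, -148) - 1652) = (-9806 + 25195)/((⅛)*(-55 - 1*(-148))/(-148) - 1652) = 15389/((⅛)*(-1/148)*(-55 + 148) - 1652) = 15389/((⅛)*(-1/148)*93 - 1652) = 15389/(-93/1184 - 1652) = 15389/(-1956061/1184) = 15389*(-1184/1956061) = -18220576/1956061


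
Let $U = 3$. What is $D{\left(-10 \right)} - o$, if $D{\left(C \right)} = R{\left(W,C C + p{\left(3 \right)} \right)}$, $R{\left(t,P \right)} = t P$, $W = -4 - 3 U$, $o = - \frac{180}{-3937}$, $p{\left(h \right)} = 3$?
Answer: $- \frac{5271823}{3937} \approx -1339.0$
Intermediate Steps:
$o = \frac{180}{3937}$ ($o = \left(-180\right) \left(- \frac{1}{3937}\right) = \frac{180}{3937} \approx 0.04572$)
$W = -13$ ($W = -4 - 9 = -13$)
$R{\left(t,P \right)} = P t$
$D{\left(C \right)} = -39 - 13 C^{2}$ ($D{\left(C \right)} = \left(C C + 3\right) \left(-13\right) = \left(C^{2} + 3\right) \left(-13\right) = \left(3 + C^{2}\right) \left(-13\right) = -39 - 13 C^{2}$)
$D{\left(-10 \right)} - o = \left(-39 - 13 \left(-10\right)^{2}\right) - \frac{180}{3937} = \left(-39 - 1300\right) - \frac{180}{3937} = -1339 - \frac{180}{3937} = - \frac{5271823}{3937}$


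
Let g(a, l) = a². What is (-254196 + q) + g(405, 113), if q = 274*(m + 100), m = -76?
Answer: -83595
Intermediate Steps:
q = 6576 (q = 274*(-76 + 100) = 274*24 = 6576)
(-254196 + q) + g(405, 113) = (-254196 + 6576) + 405² = -247620 + 164025 = -83595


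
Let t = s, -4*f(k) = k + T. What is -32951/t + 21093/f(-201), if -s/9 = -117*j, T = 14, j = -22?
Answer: 178247599/393822 ≈ 452.61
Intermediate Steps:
f(k) = -7/2 - k/4 (f(k) = -(k + 14)/4 = -(14 + k)/4 = -7/2 - k/4)
s = -23166 (s = -(-1053)*(-22) = -9*2574 = -23166)
t = -23166
-32951/t + 21093/f(-201) = -32951/(-23166) + 21093/(-7/2 - 1/4*(-201)) = -32951*(-1/23166) + 21093/(-7/2 + 201/4) = 32951/23166 + 21093/(187/4) = 32951/23166 + 21093*(4/187) = 32951/23166 + 84372/187 = 178247599/393822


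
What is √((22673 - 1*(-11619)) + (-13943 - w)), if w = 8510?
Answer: √11839 ≈ 108.81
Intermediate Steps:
√((22673 - 1*(-11619)) + (-13943 - w)) = √((22673 - 1*(-11619)) + (-13943 - 1*8510)) = √((22673 + 11619) + (-13943 - 8510)) = √(34292 - 22453) = √11839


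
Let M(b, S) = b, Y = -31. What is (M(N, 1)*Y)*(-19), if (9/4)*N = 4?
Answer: 9424/9 ≈ 1047.1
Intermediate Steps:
N = 16/9 (N = (4/9)*4 = 16/9 ≈ 1.7778)
(M(N, 1)*Y)*(-19) = ((16/9)*(-31))*(-19) = -496/9*(-19) = 9424/9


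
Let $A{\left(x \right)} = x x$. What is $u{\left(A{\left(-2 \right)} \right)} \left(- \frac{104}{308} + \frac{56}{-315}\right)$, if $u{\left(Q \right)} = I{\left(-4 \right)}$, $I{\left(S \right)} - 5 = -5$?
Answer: $0$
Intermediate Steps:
$I{\left(S \right)} = 0$ ($I{\left(S \right)} = 5 - 5 = 0$)
$A{\left(x \right)} = x^{2}$
$u{\left(Q \right)} = 0$
$u{\left(A{\left(-2 \right)} \right)} \left(- \frac{104}{308} + \frac{56}{-315}\right) = 0 \left(- \frac{104}{308} + \frac{56}{-315}\right) = 0 \left(\left(-104\right) \frac{1}{308} + 56 \left(- \frac{1}{315}\right)\right) = 0 \left(- \frac{26}{77} - \frac{8}{45}\right) = 0 \left(- \frac{1786}{3465}\right) = 0$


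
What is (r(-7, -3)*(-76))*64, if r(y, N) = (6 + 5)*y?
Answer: 374528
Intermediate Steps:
r(y, N) = 11*y
(r(-7, -3)*(-76))*64 = ((11*(-7))*(-76))*64 = -77*(-76)*64 = 5852*64 = 374528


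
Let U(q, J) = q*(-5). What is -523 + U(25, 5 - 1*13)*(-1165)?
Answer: 145102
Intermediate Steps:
U(q, J) = -5*q
-523 + U(25, 5 - 1*13)*(-1165) = -523 - 5*25*(-1165) = -523 - 125*(-1165) = -523 + 145625 = 145102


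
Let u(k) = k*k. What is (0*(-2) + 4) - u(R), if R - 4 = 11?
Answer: -221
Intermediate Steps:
R = 15 (R = 4 + 11 = 15)
u(k) = k²
(0*(-2) + 4) - u(R) = (0*(-2) + 4) - 1*15² = (0 + 4) - 1*225 = 4 - 225 = -221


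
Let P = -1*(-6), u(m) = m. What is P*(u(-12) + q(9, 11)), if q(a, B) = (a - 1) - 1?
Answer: -30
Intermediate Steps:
P = 6
q(a, B) = -2 + a (q(a, B) = (-1 + a) - 1 = -2 + a)
P*(u(-12) + q(9, 11)) = 6*(-12 + (-2 + 9)) = 6*(-12 + 7) = 6*(-5) = -30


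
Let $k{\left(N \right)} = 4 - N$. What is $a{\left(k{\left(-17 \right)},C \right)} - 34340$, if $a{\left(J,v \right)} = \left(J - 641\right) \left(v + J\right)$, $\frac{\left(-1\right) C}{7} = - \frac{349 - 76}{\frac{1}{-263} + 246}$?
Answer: $- \frac{108892180}{2087} \approx -52176.0$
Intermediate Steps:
$C = \frac{502593}{64697}$ ($C = - 7 \left(- \frac{349 - 76}{\frac{1}{-263} + 246}\right) = - 7 \left(- \frac{273}{- \frac{1}{263} + 246}\right) = - 7 \left(- \frac{273}{\frac{64697}{263}}\right) = - 7 \left(- \frac{273 \cdot 263}{64697}\right) = - 7 \left(\left(-1\right) \frac{71799}{64697}\right) = \left(-7\right) \left(- \frac{71799}{64697}\right) = \frac{502593}{64697} \approx 7.7684$)
$a{\left(J,v \right)} = \left(-641 + J\right) \left(J + v\right)$
$a{\left(k{\left(-17 \right)},C \right)} - 34340 = \left(\left(4 - -17\right)^{2} - 641 \left(4 - -17\right) - \frac{322162113}{64697} + \left(4 - -17\right) \frac{502593}{64697}\right) - 34340 = \left(\left(4 + 17\right)^{2} - 641 \left(4 + 17\right) - \frac{322162113}{64697} + \left(4 + 17\right) \frac{502593}{64697}\right) - 34340 = \left(21^{2} - 13461 - \frac{322162113}{64697} + 21 \cdot \frac{502593}{64697}\right) - 34340 = \left(441 - 13461 - \frac{322162113}{64697} + \frac{10554453}{64697}\right) - 34340 = - \frac{37224600}{2087} - 34340 = - \frac{108892180}{2087}$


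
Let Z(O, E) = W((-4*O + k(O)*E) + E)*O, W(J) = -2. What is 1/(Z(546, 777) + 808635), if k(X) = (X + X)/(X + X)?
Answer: 1/807543 ≈ 1.2383e-6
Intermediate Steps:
k(X) = 1 (k(X) = (2*X)/((2*X)) = (2*X)*(1/(2*X)) = 1)
Z(O, E) = -2*O
1/(Z(546, 777) + 808635) = 1/(-2*546 + 808635) = 1/(-1092 + 808635) = 1/807543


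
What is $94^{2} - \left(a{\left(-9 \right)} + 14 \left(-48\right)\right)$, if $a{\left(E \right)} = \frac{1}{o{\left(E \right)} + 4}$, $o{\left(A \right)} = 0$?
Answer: $\frac{38031}{4} \approx 9507.8$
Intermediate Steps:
$a{\left(E \right)} = \frac{1}{4}$ ($a{\left(E \right)} = \frac{1}{0 + 4} = \frac{1}{4}$)
$94^{2} - \left(a{\left(-9 \right)} + 14 \left(-48\right)\right) = 94^{2} - \left(\frac{1}{4} + 14 \left(-48\right)\right) = 8836 - \left(\frac{1}{4} - 672\right) = 8836 - - \frac{2687}{4} = 8836 + \frac{2687}{4} = \frac{38031}{4}$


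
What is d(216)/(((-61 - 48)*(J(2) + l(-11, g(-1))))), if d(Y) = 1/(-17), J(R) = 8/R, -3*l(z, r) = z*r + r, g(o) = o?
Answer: 3/3706 ≈ 0.00080950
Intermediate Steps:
l(z, r) = -r/3 - r*z/3 (l(z, r) = -(z*r + r)/3 = -(r*z + r)/3 = -(r + r*z)/3 = -r/3 - r*z/3)
d(Y) = -1/17
d(216)/(((-61 - 48)*(J(2) + l(-11, g(-1))))) = -1/((-61 - 48)*(8/2 - 1/3*(-1)*(1 - 11)))/17 = -(-1/(109*(8*(1/2) - 1/3*(-1)*(-10))))/17 = -(-1/(109*(4 - 10/3)))/17 = -1/(17*((-109*2/3))) = -1/(17*(-218/3)) = -1/17*(-3/218) = 3/3706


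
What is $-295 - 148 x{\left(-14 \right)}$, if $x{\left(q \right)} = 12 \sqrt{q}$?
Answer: $-295 - 1776 i \sqrt{14} \approx -295.0 - 6645.2 i$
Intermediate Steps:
$-295 - 148 x{\left(-14 \right)} = -295 - 148 \cdot 12 \sqrt{-14} = -295 - 148 \cdot 12 i \sqrt{14} = -295 - 1776 i \sqrt{14}$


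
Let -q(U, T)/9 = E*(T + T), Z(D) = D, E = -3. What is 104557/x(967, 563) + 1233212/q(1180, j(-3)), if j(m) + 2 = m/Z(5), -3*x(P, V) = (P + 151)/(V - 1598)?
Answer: 8500395515/30186 ≈ 2.8160e+5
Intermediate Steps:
x(P, V) = -(151 + P)/(3*(-1598 + V)) (x(P, V) = -(P + 151)/(3*(V - 1598)) = -(151 + P)/(3*(-1598 + V)))
j(m) = -2 + m/5
q(U, T) = 54*T (q(U, T) = -(-27)*(T + T) = -(-27)*2*T = -(-54)*T = 54*T)
104557/x(967, 563) + 1233212/q(1180, j(-3)) = 104557/(((-151 - 1*967)/(3*(-1598 + 563)))) + 1233212/((54*(-2 + (1/5)*(-3)))) = 104557/(((1/3)*(-151 - 967)/(-1035))) + 1233212/((54*(-2 - 3/5))) = 104557/(((1/3)*(-1/1035)*(-1118))) + 1233212/((54*(-13/5))) = 104557/(1118/3105) + 1233212/(-702/5) = 104557*(3105/1118) + 1233212*(-5/702) = 324649485/1118 - 3083030/351 = 8500395515/30186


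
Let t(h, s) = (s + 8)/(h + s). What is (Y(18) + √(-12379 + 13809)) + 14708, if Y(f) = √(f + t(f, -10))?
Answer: 14708 + √1430 + √71/2 ≈ 14750.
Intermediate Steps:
t(h, s) = (8 + s)/(h + s)
Y(f) = √(f - 2/(-10 + f)) (Y(f) = √(f + (8 - 10)/(f - 10)) = √(f - 2/(-10 + f)))
(Y(18) + √(-12379 + 13809)) + 14708 = (√((-2 + 18*(-10 + 18))/(-10 + 18)) + √(-12379 + 13809)) + 14708 = (√((-2 + 18*8)/8) + √1430) + 14708 = (√((-2 + 144)/8) + √1430) + 14708 = (√((⅛)*142) + √1430) + 14708 = (√(71/4) + √1430) + 14708 = (√71/2 + √1430) + 14708 = (√1430 + √71/2) + 14708 = 14708 + √1430 + √71/2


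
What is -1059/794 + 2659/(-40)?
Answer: -1076803/15880 ≈ -67.809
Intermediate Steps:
-1059/794 + 2659/(-40) = -1059*1/794 + 2659*(-1/40) = -1059/794 - 2659/40 = -1076803/15880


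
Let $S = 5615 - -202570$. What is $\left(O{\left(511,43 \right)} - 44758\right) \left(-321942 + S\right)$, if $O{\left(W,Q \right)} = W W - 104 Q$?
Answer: $-24104084487$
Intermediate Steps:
$O{\left(W,Q \right)} = W^{2} - 104 Q$
$S = 208185$ ($S = 5615 + 202570 = 208185$)
$\left(O{\left(511,43 \right)} - 44758\right) \left(-321942 + S\right) = \left(\left(511^{2} - 4472\right) - 44758\right) \left(-321942 + 208185\right) = \left(\left(261121 - 4472\right) - 44758\right) \left(-113757\right) = \left(256649 - 44758\right) \left(-113757\right) = 211891 \left(-113757\right) = -24104084487$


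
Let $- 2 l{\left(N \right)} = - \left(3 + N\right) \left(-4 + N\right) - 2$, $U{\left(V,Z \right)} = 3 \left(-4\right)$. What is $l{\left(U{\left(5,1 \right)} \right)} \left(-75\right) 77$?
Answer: $-421575$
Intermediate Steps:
$U{\left(V,Z \right)} = -12$
$l{\left(N \right)} = 1 + \frac{\left(-4 + N\right) \left(3 + N\right)}{2}$ ($l{\left(N \right)} = - \frac{- \left(3 + N\right) \left(-4 + N\right) - 2}{2} = - \frac{- \left(-4 + N\right) \left(3 + N\right) - 2}{2} = - \frac{-2 - \left(-4 + N\right) \left(3 + N\right)}{2} = 1 + \frac{\left(-4 + N\right) \left(3 + N\right)}{2}$)
$l{\left(U{\left(5,1 \right)} \right)} \left(-75\right) 77 = \left(-5 + \frac{\left(-12\right)^{2}}{2} - -6\right) \left(-75\right) 77 = \left(-5 + \frac{1}{2} \cdot 144 + 6\right) \left(-75\right) 77 = \left(-5 + 72 + 6\right) \left(-75\right) 77 = 73 \left(-75\right) 77 = \left(-5475\right) 77 = -421575$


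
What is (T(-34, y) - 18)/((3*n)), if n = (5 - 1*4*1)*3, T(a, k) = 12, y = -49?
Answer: -2/3 ≈ -0.66667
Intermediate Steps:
n = 3 (n = (5 - 4*1)*3 = (5 - 4)*3 = 1*3 = 3)
(T(-34, y) - 18)/((3*n)) = (12 - 18)/((3*3)) = (12 - 1*18)/9 = (12 - 18)/9 = (1/9)*(-6) = -2/3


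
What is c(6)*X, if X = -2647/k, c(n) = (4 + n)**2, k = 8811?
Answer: -264700/8811 ≈ -30.042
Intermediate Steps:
X = -2647/8811 ≈ -0.30042
c(6)*X = (4 + 6)**2*(-2647/8811) = 10**2*(-2647/8811) = 100*(-2647/8811) = -264700/8811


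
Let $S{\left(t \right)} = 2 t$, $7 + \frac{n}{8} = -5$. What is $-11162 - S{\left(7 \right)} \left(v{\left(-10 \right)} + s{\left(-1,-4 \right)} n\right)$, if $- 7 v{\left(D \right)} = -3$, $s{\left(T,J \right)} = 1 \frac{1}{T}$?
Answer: $-12512$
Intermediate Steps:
$n = -96$ ($n = -56 + 8 \left(-5\right) = -56 - 40 = -96$)
$s{\left(T,J \right)} = \frac{1}{T}$
$v{\left(D \right)} = \frac{3}{7}$ ($v{\left(D \right)} = \left(- \frac{1}{7}\right) \left(-3\right) = \frac{3}{7}$)
$-11162 - S{\left(7 \right)} \left(v{\left(-10 \right)} + s{\left(-1,-4 \right)} n\right) = -11162 - 2 \cdot 7 \left(\frac{3}{7} + \frac{1}{-1} \left(-96\right)\right) = -11162 - 14 \left(\frac{3}{7} - -96\right) = -11162 - 14 \left(\frac{3}{7} + 96\right) = -11162 - 14 \cdot \frac{675}{7} = -11162 - 1350 = -12512$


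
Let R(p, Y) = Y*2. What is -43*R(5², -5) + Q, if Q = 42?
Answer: 472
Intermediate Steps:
R(p, Y) = 2*Y
-43*R(5², -5) + Q = -86*(-5) + 42 = -43*(-10) + 42 = 430 + 42 = 472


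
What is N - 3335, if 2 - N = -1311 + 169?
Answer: -2191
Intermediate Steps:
N = 1144 (N = 2 - (-1311 + 169) = 2 - 1*(-1142) = 2 + 1142 = 1144)
N - 3335 = 1144 - 3335 = -2191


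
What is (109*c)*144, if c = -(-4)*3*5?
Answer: 941760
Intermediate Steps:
c = 60 (c = -2*(-6)*5 = 12*5 = 60)
(109*c)*144 = (109*60)*144 = 6540*144 = 941760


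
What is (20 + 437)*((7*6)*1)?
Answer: 19194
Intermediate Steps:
(20 + 437)*((7*6)*1) = 457*(42*1) = 457*42 = 19194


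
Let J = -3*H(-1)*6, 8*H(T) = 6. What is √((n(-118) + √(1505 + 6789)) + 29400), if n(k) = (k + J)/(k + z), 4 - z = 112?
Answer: √(1501664119 + 51076*√8294)/226 ≈ 171.73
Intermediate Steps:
z = -108 (z = 4 - 1*112 = 4 - 112 = -108)
H(T) = ¾ (H(T) = (⅛)*6 = ¾)
J = -27/2 (J = -3*¾*6 = -9/4*6 = -27/2 ≈ -13.500)
n(k) = (-27/2 + k)/(-108 + k) (n(k) = (k - 27/2)/(k - 108) = (-27/2 + k)/(-108 + k))
√((n(-118) + √(1505 + 6789)) + 29400) = √(((-27/2 - 118)/(-108 - 118) + √(1505 + 6789)) + 29400) = √((-263/2/(-226) + √8294) + 29400) = √((-1/226*(-263/2) + √8294) + 29400) = √((263/452 + √8294) + 29400) = √(13289063/452 + √8294)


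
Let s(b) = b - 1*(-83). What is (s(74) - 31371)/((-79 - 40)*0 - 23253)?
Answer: 31214/23253 ≈ 1.3424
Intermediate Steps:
s(b) = 83 + b (s(b) = b + 83 = 83 + b)
(s(74) - 31371)/((-79 - 40)*0 - 23253) = ((83 + 74) - 31371)/((-79 - 40)*0 - 23253) = (157 - 31371)/(-119*0 - 23253) = -31214/(0 - 23253) = -31214/(-23253) = -31214*(-1/23253) = 31214/23253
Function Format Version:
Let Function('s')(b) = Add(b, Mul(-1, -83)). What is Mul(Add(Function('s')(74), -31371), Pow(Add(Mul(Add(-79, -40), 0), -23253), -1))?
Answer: Rational(31214, 23253) ≈ 1.3424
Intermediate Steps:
Function('s')(b) = Add(83, b) (Function('s')(b) = Add(b, 83) = Add(83, b))
Mul(Add(Function('s')(74), -31371), Pow(Add(Mul(Add(-79, -40), 0), -23253), -1)) = Mul(Add(Add(83, 74), -31371), Pow(Add(Mul(Add(-79, -40), 0), -23253), -1)) = Mul(Add(157, -31371), Pow(Add(Mul(-119, 0), -23253), -1)) = Mul(-31214, Pow(Add(0, -23253), -1)) = Mul(-31214, Pow(-23253, -1)) = Mul(-31214, Rational(-1, 23253)) = Rational(31214, 23253)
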